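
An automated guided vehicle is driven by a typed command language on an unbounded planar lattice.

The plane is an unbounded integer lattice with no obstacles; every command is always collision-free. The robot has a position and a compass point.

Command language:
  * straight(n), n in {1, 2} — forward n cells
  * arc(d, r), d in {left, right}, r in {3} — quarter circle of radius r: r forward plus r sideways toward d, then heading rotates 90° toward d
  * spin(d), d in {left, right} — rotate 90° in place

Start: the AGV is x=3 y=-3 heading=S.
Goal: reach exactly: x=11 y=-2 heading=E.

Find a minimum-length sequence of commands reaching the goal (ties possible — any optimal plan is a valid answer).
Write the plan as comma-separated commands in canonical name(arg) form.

arc(left, 3), spin(left), straight(1), arc(right, 3), straight(2)

from: x=3 y=-3 heading=S
t=1 arc(left, 3) ⇒ x=6 y=-6 heading=E
t=2 spin(left) ⇒ x=6 y=-6 heading=N
t=3 straight(1) ⇒ x=6 y=-5 heading=N
t=4 arc(right, 3) ⇒ x=9 y=-2 heading=E
t=5 straight(2) ⇒ x=11 y=-2 heading=E
shorter routes all fall short; 5 is best.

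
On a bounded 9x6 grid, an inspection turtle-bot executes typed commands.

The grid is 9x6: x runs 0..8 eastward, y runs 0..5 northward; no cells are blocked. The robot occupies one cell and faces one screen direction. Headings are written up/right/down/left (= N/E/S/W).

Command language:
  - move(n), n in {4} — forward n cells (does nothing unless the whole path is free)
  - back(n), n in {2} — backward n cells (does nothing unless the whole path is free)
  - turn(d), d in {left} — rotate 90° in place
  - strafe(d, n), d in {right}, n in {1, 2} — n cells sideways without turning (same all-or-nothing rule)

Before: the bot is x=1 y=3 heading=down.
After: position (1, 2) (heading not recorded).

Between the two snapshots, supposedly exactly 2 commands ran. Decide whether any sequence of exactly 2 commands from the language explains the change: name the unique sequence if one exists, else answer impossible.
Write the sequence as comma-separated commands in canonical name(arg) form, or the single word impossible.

turn(left), strafe(right, 1)

key: running strafe(right, 1) before turn(left) would end elsewhere — order is forced
start: x=1 y=3 heading=down
step 1 (turn(left)): x=1 y=3 heading=right
step 2 (strafe(right, 1)): x=1 y=2 heading=right
no rival 2-sequence matches.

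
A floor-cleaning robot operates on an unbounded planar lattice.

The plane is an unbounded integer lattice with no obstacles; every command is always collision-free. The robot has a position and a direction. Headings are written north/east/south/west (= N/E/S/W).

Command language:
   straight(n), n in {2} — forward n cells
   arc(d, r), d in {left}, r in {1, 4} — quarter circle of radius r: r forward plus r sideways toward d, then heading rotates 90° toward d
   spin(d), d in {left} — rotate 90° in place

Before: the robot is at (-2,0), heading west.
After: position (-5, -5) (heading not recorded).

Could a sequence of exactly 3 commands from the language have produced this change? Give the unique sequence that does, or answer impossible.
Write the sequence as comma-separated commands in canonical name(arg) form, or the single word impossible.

arc(left, 4), arc(left, 1), spin(left)

key: order matters: swapping arc(left, 4) and spin(left) lands elsewhere
start: at (-2,0), heading west
1. arc(left, 4) → at (-6,-4), heading south
2. arc(left, 1) → at (-5,-5), heading east
3. spin(left) → at (-5,-5), heading north
no other 3-command option fits: unique.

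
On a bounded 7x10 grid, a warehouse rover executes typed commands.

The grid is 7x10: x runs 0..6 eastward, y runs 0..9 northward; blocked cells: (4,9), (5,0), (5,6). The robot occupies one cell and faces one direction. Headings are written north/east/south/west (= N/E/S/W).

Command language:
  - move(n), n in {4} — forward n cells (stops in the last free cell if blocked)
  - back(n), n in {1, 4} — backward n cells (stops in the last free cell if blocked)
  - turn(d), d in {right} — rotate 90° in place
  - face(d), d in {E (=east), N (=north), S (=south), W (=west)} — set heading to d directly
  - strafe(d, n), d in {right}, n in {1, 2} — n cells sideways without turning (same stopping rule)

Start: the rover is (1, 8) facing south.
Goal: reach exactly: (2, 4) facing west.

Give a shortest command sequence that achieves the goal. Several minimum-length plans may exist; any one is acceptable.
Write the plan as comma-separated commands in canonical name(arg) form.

move(4), face(W), back(1)

from: (1, 8) facing south
step 1 (move(4)): (1, 4) facing south
step 2 (face(W)): (1, 4) facing west
step 3 (back(1)): (2, 4) facing west
no 2-step plan works, so 3 is optimal.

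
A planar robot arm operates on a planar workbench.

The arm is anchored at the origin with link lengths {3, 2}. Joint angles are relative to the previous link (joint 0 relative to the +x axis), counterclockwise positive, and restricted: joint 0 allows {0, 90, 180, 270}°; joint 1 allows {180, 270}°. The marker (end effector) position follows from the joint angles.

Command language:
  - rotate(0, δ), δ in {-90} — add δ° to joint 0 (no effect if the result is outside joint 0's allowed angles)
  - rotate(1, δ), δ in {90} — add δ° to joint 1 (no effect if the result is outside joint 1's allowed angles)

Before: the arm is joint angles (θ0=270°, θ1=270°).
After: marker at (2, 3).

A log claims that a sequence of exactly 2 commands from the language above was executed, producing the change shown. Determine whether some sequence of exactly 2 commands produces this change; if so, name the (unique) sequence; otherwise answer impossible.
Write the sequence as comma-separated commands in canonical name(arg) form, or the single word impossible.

rotate(0, -90), rotate(0, -90)

start: joint angles (θ0=270°, θ1=270°)
step 1 (rotate(0, -90)): joint angles (θ0=180°, θ1=270°)
step 2 (rotate(0, -90)): joint angles (θ0=90°, θ1=270°)
no other 2-command option fits: unique.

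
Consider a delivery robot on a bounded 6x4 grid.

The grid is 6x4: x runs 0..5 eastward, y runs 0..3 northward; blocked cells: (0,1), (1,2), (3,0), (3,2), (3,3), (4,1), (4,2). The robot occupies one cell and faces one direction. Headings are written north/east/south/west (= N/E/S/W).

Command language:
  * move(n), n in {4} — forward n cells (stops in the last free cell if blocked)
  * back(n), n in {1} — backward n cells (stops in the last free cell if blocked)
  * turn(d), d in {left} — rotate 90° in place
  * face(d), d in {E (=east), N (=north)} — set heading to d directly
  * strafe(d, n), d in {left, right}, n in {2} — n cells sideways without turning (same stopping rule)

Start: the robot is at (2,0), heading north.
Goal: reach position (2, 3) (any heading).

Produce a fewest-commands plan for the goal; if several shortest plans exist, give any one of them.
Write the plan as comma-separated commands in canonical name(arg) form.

start: at (2,0), heading north
1. move(4) → at (2,3), heading north
minimal: 1 command(s), checked below 1.

move(4)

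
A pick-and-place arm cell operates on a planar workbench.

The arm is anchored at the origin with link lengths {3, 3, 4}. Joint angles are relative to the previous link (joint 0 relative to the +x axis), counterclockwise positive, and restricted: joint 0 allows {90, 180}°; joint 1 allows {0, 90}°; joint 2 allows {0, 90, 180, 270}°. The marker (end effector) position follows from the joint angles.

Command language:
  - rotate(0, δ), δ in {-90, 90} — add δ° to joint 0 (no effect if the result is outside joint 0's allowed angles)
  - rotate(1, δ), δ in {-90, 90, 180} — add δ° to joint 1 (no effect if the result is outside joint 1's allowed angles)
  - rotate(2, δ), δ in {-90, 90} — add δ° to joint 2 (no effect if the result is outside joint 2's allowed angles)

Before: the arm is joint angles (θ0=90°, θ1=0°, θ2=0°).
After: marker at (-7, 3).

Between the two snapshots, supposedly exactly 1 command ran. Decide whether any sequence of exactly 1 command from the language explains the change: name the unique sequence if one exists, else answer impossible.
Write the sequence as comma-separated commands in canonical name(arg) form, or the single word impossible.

initial: joint angles (θ0=90°, θ1=0°, θ2=0°)
step 1 (rotate(1, 90)): joint angles (θ0=90°, θ1=90°, θ2=0°)
all 7 alternatives checked — unique.

rotate(1, 90)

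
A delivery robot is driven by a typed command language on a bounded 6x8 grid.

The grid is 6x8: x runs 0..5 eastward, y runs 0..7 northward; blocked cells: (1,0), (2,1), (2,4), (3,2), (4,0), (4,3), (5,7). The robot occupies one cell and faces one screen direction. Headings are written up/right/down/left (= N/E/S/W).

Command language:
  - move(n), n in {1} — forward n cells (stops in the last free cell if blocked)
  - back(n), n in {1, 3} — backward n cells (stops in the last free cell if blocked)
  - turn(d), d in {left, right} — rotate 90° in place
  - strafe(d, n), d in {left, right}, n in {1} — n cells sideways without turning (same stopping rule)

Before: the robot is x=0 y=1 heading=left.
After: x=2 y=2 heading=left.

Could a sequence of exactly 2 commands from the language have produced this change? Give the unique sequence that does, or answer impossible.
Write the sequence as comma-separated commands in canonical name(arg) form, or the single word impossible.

key: still facing W at the end — nothing in the sequence rotates
start: x=0 y=1 heading=left
step 1 (strafe(right, 1)): x=0 y=2 heading=left
step 2 (back(3)): x=2 y=2 heading=left
uniquely the one of 49 2-step routes that fits.

strafe(right, 1), back(3)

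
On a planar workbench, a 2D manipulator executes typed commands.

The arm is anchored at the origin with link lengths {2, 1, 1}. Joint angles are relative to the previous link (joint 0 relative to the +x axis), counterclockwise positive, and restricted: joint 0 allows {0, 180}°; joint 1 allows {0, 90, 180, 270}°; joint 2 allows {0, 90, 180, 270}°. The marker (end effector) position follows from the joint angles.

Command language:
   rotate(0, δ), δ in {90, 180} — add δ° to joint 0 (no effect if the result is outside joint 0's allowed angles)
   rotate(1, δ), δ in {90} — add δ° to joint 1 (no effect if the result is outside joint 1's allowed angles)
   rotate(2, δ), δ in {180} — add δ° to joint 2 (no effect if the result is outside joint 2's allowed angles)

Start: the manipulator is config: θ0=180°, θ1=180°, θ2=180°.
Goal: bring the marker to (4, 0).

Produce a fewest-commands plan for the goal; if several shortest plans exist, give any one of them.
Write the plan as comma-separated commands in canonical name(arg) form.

begin: config: θ0=180°, θ1=180°, θ2=180°
t=1 rotate(0, 180) ⇒ config: θ0=0°, θ1=180°, θ2=180°
t=2 rotate(2, 180) ⇒ config: θ0=0°, θ1=180°, θ2=0°
t=3 rotate(1, 90) ⇒ config: θ0=0°, θ1=270°, θ2=0°
t=4 rotate(1, 90) ⇒ config: θ0=0°, θ1=0°, θ2=0°
nothing shorter than 4 reaches the goal.

rotate(0, 180), rotate(2, 180), rotate(1, 90), rotate(1, 90)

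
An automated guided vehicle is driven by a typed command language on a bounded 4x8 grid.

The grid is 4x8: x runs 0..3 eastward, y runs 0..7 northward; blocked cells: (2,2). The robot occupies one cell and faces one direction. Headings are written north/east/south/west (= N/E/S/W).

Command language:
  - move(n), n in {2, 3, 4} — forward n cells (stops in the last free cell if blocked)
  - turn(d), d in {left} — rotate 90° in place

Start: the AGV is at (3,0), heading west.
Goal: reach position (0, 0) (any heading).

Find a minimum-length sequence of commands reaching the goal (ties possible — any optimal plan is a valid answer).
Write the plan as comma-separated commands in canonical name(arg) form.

move(4)

start: at (3,0), heading west
[1] after move(4): at (0,0), heading west
no 0-step plan works, so 1 is optimal.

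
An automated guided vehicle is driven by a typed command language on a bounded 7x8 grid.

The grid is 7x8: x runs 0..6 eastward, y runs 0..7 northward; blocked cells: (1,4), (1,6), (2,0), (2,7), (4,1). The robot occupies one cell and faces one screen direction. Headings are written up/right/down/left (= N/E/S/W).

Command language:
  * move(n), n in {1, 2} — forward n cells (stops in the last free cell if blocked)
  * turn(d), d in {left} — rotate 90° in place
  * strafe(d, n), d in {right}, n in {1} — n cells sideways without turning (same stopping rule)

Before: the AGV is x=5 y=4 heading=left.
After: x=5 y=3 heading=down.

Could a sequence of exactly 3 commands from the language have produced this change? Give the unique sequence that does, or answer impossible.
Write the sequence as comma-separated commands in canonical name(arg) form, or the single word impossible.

strafe(right, 1), turn(left), move(2)

key: cell and facing (now S) both changed — the 3 commands mix motion and turning
t0: x=5 y=4 heading=left
t=1 strafe(right, 1) ⇒ x=5 y=5 heading=left
t=2 turn(left) ⇒ x=5 y=5 heading=down
t=3 move(2) ⇒ x=5 y=3 heading=down
no other 3-command option fits: unique.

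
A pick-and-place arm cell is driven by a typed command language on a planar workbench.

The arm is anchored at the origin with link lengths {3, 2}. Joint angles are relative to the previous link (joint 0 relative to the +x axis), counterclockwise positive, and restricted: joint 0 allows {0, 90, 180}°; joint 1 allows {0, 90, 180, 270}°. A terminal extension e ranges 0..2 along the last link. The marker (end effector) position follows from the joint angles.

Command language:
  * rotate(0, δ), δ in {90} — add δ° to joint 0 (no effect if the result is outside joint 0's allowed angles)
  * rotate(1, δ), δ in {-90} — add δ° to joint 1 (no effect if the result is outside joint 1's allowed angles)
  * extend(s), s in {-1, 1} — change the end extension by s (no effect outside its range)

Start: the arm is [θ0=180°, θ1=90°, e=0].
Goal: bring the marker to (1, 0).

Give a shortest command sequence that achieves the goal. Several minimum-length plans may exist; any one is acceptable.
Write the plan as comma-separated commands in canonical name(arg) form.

extend(1), extend(1), rotate(1, -90), rotate(1, -90), rotate(1, -90)

start: [θ0=180°, θ1=90°, e=0]
[1] after extend(1): [θ0=180°, θ1=90°, e=1]
[2] after extend(1): [θ0=180°, θ1=90°, e=2]
[3] after rotate(1, -90): [θ0=180°, θ1=0°, e=2]
[4] after rotate(1, -90): [θ0=180°, θ1=270°, e=2]
[5] after rotate(1, -90): [θ0=180°, θ1=180°, e=2]
minimal: 5 command(s), checked below 5.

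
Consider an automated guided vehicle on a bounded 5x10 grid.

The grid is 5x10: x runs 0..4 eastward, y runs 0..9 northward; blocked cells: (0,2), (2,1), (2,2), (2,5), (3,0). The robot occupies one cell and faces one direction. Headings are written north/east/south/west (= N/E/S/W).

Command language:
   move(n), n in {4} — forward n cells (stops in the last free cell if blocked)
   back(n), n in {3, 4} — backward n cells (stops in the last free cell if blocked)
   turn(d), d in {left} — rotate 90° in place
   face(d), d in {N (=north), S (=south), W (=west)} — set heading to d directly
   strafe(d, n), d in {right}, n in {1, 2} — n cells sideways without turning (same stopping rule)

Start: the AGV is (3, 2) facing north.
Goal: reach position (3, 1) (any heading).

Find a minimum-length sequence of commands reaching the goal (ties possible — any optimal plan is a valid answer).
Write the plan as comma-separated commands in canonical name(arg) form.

begin: (3, 2) facing north
t=1 back(4) ⇒ (3, 1) facing north
shorter routes all fall short; 1 is best.

back(4)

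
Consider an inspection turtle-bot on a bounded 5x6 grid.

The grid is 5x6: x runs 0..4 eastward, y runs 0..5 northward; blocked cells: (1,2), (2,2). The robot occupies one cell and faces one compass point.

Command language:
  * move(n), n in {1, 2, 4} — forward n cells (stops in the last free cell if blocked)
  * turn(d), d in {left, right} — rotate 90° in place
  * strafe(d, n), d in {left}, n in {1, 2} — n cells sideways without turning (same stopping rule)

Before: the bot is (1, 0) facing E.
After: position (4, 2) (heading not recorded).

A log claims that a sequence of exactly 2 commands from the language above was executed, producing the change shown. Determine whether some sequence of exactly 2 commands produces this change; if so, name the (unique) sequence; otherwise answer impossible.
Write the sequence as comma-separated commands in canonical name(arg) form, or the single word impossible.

move(4), strafe(left, 2)

key: running strafe(left, 2) before move(4) would end elsewhere — order is forced
from: (1, 0) facing E
1. move(4) → (4, 0) facing E
2. strafe(left, 2) → (4, 2) facing E
no rival 2-sequence matches.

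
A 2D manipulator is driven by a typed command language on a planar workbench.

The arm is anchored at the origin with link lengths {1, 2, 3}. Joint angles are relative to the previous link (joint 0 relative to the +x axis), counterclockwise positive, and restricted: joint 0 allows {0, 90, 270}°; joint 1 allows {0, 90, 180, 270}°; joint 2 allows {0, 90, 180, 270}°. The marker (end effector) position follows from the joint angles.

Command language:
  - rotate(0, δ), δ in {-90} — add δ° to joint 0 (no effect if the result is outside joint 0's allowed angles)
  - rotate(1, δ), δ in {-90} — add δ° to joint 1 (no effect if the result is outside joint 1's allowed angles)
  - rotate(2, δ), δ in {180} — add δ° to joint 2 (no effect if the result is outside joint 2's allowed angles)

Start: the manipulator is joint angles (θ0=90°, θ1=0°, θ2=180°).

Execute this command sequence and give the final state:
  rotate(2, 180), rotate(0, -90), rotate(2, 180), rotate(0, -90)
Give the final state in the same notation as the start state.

initial: joint angles (θ0=90°, θ1=0°, θ2=180°)
1. rotate(2, 180) → joint angles (θ0=90°, θ1=0°, θ2=0°)
2. rotate(0, -90) → joint angles (θ0=0°, θ1=0°, θ2=0°)
3. rotate(2, 180) → joint angles (θ0=0°, θ1=0°, θ2=180°)
4. rotate(0, -90) → joint angles (θ0=270°, θ1=0°, θ2=180°)

joint angles (θ0=270°, θ1=0°, θ2=180°)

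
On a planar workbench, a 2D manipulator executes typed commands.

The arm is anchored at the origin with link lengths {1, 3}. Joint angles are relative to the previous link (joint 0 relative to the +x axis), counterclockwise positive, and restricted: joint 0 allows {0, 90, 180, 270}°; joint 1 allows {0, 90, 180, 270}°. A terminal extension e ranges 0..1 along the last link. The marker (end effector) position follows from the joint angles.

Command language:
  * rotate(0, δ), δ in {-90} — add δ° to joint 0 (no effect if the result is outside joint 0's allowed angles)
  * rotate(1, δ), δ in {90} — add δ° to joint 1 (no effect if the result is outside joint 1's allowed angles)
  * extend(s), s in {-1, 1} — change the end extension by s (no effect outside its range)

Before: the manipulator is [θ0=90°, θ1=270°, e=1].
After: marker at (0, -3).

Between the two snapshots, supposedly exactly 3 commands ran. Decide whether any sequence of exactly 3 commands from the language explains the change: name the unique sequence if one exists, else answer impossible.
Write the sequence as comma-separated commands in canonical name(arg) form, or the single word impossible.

rotate(1, 90), rotate(1, 90), rotate(1, 90)

initial: [θ0=90°, θ1=270°, e=1]
t=1 rotate(1, 90) ⇒ [θ0=90°, θ1=0°, e=1]
t=2 rotate(1, 90) ⇒ [θ0=90°, θ1=90°, e=1]
t=3 rotate(1, 90) ⇒ [θ0=90°, θ1=180°, e=1]
all 64 alternatives checked — unique.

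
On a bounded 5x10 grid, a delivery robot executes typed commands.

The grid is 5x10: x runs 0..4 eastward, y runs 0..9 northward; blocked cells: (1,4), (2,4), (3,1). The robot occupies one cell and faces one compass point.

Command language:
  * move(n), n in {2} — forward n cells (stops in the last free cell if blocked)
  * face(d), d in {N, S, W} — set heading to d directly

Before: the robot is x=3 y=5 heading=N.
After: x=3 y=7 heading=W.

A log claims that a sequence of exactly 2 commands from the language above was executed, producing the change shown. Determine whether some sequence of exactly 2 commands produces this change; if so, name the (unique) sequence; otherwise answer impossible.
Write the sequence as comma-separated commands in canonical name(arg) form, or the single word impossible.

move(2), face(W)

key: position moved to (3,7) AND the heading swung to W — translation plus rotation needed
from: x=3 y=5 heading=N
t=1 move(2) ⇒ x=3 y=7 heading=N
t=2 face(W) ⇒ x=3 y=7 heading=W
no other 2-command option fits: unique.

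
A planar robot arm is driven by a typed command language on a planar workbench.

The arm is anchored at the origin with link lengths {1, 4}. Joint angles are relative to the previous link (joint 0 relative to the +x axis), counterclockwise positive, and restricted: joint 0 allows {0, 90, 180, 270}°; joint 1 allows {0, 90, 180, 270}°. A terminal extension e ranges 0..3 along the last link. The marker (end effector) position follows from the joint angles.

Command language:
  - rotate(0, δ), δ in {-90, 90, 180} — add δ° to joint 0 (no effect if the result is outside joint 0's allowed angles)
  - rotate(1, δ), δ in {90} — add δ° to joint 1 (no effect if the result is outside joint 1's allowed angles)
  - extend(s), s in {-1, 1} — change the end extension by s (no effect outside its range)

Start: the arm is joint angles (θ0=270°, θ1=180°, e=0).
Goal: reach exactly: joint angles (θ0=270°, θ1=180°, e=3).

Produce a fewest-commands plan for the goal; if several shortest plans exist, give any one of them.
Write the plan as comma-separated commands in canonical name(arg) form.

extend(1), extend(1), extend(1)

t0: joint angles (θ0=270°, θ1=180°, e=0)
step 1 (extend(1)): joint angles (θ0=270°, θ1=180°, e=1)
step 2 (extend(1)): joint angles (θ0=270°, θ1=180°, e=2)
step 3 (extend(1)): joint angles (θ0=270°, θ1=180°, e=3)
shorter routes all fall short; 3 is best.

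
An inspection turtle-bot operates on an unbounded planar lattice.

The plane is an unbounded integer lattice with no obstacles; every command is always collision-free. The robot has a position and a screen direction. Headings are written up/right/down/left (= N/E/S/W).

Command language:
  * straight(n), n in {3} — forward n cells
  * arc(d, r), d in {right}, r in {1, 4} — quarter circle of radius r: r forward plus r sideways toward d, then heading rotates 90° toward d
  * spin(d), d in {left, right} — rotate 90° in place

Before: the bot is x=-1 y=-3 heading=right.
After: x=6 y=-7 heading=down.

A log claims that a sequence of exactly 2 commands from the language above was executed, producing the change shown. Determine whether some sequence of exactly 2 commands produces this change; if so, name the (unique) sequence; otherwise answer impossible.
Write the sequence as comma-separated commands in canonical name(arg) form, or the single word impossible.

straight(3), arc(right, 4)

key: running arc(right, 4) before straight(3) would end elsewhere — order is forced
from: x=-1 y=-3 heading=right
[1] after straight(3): x=2 y=-3 heading=right
[2] after arc(right, 4): x=6 y=-7 heading=down
all 25 alternatives checked — unique.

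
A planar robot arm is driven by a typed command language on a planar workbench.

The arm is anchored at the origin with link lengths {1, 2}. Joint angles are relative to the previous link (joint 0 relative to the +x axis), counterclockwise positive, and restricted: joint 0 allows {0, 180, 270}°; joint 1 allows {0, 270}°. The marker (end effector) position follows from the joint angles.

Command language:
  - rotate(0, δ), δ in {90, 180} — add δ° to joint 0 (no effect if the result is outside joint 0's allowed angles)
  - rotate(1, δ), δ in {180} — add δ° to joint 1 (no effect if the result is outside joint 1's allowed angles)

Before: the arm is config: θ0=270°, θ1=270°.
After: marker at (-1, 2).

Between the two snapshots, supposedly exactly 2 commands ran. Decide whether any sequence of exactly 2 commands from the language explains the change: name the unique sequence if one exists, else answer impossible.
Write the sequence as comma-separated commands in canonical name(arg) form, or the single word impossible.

rotate(0, 90), rotate(0, 180)

key: order matters: swapping rotate(0, 90) and rotate(0, 180) lands elsewhere
begin: config: θ0=270°, θ1=270°
step 1 (rotate(0, 90)): config: θ0=0°, θ1=270°
step 2 (rotate(0, 180)): config: θ0=180°, θ1=270°
all 9 alternatives checked — unique.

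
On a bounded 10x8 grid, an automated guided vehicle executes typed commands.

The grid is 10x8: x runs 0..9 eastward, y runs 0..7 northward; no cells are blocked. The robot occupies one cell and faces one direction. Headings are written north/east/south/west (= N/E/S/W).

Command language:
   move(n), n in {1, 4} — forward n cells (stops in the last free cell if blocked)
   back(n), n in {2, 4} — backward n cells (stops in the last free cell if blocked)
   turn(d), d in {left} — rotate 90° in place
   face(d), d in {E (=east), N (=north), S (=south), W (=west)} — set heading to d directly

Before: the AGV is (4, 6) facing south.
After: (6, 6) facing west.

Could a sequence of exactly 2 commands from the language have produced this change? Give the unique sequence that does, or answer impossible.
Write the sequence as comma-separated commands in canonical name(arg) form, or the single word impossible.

key: order matters: swapping face(W) and back(2) lands elsewhere
initial: (4, 6) facing south
[1] after face(W): (4, 6) facing west
[2] after back(2): (6, 6) facing west
uniquely the one of 81 2-step routes that fits.

face(W), back(2)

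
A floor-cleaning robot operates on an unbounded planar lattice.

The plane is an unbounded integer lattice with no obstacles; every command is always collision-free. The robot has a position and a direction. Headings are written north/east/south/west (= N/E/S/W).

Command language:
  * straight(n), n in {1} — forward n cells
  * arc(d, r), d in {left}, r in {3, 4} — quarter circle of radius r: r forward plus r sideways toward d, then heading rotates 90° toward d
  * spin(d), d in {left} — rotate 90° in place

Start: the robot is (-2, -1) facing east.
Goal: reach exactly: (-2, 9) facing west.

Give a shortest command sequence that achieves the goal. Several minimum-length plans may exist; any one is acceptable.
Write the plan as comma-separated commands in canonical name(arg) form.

start: (-2, -1) facing east
[1] after arc(left, 4): (2, 3) facing north
[2] after straight(1): (2, 4) facing north
[3] after straight(1): (2, 5) facing north
[4] after arc(left, 4): (-2, 9) facing west
nothing shorter than 4 reaches the goal.

arc(left, 4), straight(1), straight(1), arc(left, 4)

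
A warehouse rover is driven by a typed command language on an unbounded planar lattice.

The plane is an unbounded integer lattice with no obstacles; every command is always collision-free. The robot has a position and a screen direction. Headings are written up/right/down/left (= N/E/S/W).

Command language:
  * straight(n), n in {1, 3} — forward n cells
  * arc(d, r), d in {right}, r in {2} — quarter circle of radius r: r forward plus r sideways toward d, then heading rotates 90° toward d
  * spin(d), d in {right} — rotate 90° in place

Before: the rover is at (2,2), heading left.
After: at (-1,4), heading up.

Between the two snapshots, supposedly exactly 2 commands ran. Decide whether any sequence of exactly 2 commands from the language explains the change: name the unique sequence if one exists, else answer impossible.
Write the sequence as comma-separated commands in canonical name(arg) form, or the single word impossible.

key: position moved to (-1,4) AND the heading swung to N — translation plus rotation needed
initial: at (2,2), heading left
1. straight(1) → at (1,2), heading left
2. arc(right, 2) → at (-1,4), heading up
all 16 alternatives checked — unique.

straight(1), arc(right, 2)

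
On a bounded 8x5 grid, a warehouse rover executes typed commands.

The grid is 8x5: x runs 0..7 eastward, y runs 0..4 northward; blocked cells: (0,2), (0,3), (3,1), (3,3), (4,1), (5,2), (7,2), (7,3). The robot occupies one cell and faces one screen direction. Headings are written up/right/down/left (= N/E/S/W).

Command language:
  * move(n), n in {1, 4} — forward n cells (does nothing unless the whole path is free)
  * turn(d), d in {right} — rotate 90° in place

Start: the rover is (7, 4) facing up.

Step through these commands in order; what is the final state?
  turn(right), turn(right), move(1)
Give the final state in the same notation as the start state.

(7, 4) facing down

t0: (7, 4) facing up
[1] after turn(right): (7, 4) facing right
[2] after turn(right): (7, 4) facing down
[3] after move(1): (7, 4) facing down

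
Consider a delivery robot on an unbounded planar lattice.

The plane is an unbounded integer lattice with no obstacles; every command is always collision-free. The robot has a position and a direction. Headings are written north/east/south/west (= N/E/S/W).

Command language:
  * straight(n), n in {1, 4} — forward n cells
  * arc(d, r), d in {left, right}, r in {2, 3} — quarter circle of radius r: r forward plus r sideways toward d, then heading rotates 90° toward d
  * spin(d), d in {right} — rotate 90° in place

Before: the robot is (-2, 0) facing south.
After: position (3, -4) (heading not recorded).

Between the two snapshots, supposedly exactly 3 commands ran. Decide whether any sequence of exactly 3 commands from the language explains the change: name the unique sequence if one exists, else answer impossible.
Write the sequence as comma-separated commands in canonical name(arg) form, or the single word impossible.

arc(left, 2), straight(1), arc(right, 2)

key: order matters: swapping arc(left, 2) and arc(right, 2) lands elsewhere
start: (-2, 0) facing south
[1] after arc(left, 2): (0, -2) facing east
[2] after straight(1): (1, -2) facing east
[3] after arc(right, 2): (3, -4) facing south
no other 3-command option fits: unique.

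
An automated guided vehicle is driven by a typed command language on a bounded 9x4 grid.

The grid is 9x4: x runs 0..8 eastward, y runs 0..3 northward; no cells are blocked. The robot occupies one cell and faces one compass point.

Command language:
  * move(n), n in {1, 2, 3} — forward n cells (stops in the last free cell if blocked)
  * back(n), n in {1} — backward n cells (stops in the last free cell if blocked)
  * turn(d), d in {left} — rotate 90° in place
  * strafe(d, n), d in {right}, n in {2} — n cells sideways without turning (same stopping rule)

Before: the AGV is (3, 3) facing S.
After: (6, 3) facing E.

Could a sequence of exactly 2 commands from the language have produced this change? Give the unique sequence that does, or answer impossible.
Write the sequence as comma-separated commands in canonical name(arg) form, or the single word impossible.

key: cell and facing (now E) both changed — the 2 commands mix motion and turning
from: (3, 3) facing S
[1] after turn(left): (3, 3) facing E
[2] after move(3): (6, 3) facing E
no rival 2-sequence matches.

turn(left), move(3)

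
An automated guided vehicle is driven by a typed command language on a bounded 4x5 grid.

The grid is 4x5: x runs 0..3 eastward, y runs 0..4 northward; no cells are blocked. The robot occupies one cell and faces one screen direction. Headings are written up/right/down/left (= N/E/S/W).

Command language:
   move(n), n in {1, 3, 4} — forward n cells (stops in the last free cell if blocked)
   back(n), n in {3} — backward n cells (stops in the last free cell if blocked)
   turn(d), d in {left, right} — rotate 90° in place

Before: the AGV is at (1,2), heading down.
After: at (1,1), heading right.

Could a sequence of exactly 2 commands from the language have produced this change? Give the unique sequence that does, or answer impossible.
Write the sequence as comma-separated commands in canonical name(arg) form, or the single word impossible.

key: position moved to (1,1) AND the heading swung to E — translation plus rotation needed
begin: at (1,2), heading down
step 1 (move(1)): at (1,1), heading down
step 2 (turn(left)): at (1,1), heading right
uniquely the one of 36 2-step routes that fits.

move(1), turn(left)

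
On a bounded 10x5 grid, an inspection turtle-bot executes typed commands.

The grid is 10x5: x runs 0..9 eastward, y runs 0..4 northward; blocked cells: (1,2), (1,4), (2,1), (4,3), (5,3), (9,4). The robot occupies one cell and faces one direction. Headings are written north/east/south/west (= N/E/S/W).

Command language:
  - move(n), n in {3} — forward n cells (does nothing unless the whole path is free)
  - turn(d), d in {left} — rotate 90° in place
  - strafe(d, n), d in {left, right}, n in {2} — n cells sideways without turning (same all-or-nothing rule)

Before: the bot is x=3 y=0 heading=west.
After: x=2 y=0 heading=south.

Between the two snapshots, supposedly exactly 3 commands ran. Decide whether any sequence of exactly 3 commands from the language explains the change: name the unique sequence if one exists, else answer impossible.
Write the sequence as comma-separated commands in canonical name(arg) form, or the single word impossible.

move(3), turn(left), strafe(left, 2)

key: cell and facing (now S) both changed — the 3 commands mix motion and turning
t0: x=3 y=0 heading=west
1. move(3) → x=0 y=0 heading=west
2. turn(left) → x=0 y=0 heading=south
3. strafe(left, 2) → x=2 y=0 heading=south
no other 3-command option fits: unique.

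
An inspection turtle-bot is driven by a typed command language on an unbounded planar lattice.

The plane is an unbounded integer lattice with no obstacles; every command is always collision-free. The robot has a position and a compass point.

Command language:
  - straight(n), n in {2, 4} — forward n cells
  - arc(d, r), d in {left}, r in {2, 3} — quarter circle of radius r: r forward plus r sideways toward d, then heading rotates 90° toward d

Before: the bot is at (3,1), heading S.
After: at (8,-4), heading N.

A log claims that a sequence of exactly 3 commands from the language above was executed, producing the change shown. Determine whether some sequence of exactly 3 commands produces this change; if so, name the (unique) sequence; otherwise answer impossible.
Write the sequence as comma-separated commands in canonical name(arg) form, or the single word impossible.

key: position moved to (8,-4) AND the heading swung to N — translation plus rotation needed
from: at (3,1), heading S
t=1 straight(4) ⇒ at (3,-3), heading S
t=2 arc(left, 3) ⇒ at (6,-6), heading E
t=3 arc(left, 2) ⇒ at (8,-4), heading N
uniquely the one of 64 3-step routes that fits.

straight(4), arc(left, 3), arc(left, 2)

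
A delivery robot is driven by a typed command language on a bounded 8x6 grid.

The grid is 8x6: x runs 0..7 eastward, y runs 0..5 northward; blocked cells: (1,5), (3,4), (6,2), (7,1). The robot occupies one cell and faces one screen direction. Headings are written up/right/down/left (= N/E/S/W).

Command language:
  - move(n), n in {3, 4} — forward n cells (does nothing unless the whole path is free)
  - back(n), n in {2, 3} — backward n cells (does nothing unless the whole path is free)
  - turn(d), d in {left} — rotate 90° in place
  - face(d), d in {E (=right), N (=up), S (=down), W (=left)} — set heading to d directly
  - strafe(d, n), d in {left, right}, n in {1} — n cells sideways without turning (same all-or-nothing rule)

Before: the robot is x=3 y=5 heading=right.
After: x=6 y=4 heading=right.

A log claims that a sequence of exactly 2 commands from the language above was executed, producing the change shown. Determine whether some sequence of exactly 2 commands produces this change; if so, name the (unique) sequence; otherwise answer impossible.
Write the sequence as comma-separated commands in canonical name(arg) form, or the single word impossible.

key: heading stays E — no command in the sequence turns
from: x=3 y=5 heading=right
step 1 (move(3)): x=6 y=5 heading=right
step 2 (strafe(right, 1)): x=6 y=4 heading=right
no rival 2-sequence matches.

move(3), strafe(right, 1)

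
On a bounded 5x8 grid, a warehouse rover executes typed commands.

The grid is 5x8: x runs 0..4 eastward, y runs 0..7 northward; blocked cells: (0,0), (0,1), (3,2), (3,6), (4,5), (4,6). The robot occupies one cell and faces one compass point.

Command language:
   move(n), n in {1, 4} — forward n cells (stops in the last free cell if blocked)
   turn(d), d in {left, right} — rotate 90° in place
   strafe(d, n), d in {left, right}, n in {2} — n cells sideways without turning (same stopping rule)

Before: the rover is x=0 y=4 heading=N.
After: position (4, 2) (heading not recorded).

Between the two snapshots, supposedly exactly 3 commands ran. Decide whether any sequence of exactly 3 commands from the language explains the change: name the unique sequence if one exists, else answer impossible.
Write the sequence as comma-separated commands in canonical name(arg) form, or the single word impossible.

key: running strafe(right, 2) before turn(right) would end elsewhere — order is forced
begin: x=0 y=4 heading=N
step 1 (turn(right)): x=0 y=4 heading=E
step 2 (move(4)): x=4 y=4 heading=E
step 3 (strafe(right, 2)): x=4 y=2 heading=E
uniquely the one of 216 3-step routes that fits.

turn(right), move(4), strafe(right, 2)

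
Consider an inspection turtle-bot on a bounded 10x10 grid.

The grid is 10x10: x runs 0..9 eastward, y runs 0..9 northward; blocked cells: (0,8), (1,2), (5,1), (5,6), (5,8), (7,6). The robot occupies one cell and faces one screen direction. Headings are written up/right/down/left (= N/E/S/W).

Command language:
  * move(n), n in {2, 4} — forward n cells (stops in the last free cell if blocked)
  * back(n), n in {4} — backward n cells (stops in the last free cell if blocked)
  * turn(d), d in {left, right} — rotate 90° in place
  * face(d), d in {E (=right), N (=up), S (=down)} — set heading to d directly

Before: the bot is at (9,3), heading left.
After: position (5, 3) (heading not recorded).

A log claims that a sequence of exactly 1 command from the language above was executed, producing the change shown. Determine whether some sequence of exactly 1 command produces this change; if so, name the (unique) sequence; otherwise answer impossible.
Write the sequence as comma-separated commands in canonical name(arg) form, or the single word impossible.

move(4)

start: at (9,3), heading left
[1] after move(4): at (5,3), heading left
no other 1-command option fits: unique.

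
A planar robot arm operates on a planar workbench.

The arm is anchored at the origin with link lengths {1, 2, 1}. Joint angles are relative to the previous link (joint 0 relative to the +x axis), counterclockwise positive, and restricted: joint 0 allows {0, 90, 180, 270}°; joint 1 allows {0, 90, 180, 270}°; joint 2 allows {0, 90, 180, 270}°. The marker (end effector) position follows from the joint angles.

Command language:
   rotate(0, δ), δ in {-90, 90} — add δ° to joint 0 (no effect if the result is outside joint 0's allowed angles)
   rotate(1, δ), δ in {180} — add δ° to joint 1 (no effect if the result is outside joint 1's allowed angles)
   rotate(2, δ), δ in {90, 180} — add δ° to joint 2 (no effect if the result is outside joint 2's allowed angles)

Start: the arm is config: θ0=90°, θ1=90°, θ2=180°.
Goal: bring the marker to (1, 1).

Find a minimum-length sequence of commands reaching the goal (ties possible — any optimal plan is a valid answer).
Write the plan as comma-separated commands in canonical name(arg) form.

rotate(1, 180)

from: config: θ0=90°, θ1=90°, θ2=180°
[1] after rotate(1, 180): config: θ0=90°, θ1=270°, θ2=180°
shorter routes all fall short; 1 is best.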